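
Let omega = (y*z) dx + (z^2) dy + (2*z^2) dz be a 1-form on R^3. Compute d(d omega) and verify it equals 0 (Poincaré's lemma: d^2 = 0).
d(d omega) = 0

Step 1: d omega = sum_{i<j} (∂f_j/∂x_i - ∂f_i/∂x_j) dx_i ∧ dx_j:
  coeff of dx ∧ dy: -z
  coeff of dx ∧ dz: -y
  coeff of dy ∧ dz: -2*z
Step 2: Apply d again to each 2-form coefficient. The only possible 3-form in R^3 is dx ∧ dy ∧ dz, with coefficient
  ∂(coeff of dy∧dz)/∂x - ∂(coeff of dx∧dz)/∂y + ∂(coeff of dx∧dy)/∂z
  = ∂/∂x (-2*z) - ∂/∂y (-y) + ∂/∂z (-z).
Each of these terms simplifies to sums of mixed partials that cancel in pairs. The result is 0 (by equality of mixed partials for smooth functions — Schwarz / Clairaut).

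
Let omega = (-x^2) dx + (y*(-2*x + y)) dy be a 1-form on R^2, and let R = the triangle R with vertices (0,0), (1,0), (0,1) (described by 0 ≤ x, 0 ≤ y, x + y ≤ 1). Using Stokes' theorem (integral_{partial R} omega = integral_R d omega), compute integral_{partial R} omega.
integral_(partial R) omega = -1/3

Stokes: integral_partial_R omega = integral_R d omega with d omega = (∂Q/∂x - ∂P/∂y) dx ∧ dy.
  ∂Q/∂x = -2*y
  ∂P/∂y = 0
  integrand = ∂Q/∂x - ∂P/∂y = -2*y.
Integrating over R: integral_0^1 integral_0^{1-x} (-2*y) dy dx = -1/3.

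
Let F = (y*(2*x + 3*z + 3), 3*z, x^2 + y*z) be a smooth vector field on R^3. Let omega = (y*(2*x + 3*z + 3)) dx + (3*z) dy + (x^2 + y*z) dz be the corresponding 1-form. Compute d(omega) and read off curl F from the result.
d(omega) = (z - 3) dy ∧ dz + (-2*x + 3*y) dz ∧ dx + (-2*x - 3*z - 3) dx ∧ dy; curl F = (z - 3, -2*x + 3*y, -2*x - 3*z - 3)

d omega = sum_{i<j} (∂f_j/∂x_i - ∂f_i/∂x_j) dx_i ∧ dx_j. Under the identification (dy ∧ dz, dz ∧ dx, dx ∧ dy) ↔ (e_x, e_y, e_z), the coefficients are exactly the components of curl F. Compute:
  ∂R/∂y - ∂Q/∂z = (z) - (3) = z - 3
  ∂P/∂z - ∂R/∂x = (3*y) - (2*x) = -2*x + 3*y
  ∂Q/∂x - ∂P/∂y = (0) - (2*x + 3*z + 3) = -2*x - 3*z - 3.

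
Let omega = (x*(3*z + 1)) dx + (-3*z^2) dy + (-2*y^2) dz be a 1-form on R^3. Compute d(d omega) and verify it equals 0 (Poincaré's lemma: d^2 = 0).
d(d omega) = 0

Step 1: d omega = sum_{i<j} (∂f_j/∂x_i - ∂f_i/∂x_j) dx_i ∧ dx_j:
  coeff of dx ∧ dy: 0
  coeff of dx ∧ dz: -3*x
  coeff of dy ∧ dz: -4*y + 6*z
Step 2: Apply d again to each 2-form coefficient. The only possible 3-form in R^3 is dx ∧ dy ∧ dz, with coefficient
  ∂(coeff of dy∧dz)/∂x - ∂(coeff of dx∧dz)/∂y + ∂(coeff of dx∧dy)/∂z
  = ∂/∂x (-4*y + 6*z) - ∂/∂y (-3*x) + ∂/∂z (0).
Each of these terms simplifies to sums of mixed partials that cancel in pairs. The result is 0 (by equality of mixed partials for smooth functions — Schwarz / Clairaut).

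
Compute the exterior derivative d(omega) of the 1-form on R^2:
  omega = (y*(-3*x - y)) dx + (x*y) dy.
d(omega) = (3*x + 3*y) dx ∧ dy

For a 1-form omega = sum_i f_i dx_i, the exterior derivative is
  d(omega) = sum_{i < j} (∂f_j/∂x_i - ∂f_i/∂x_j) dx_i ∧ dx_j.
  coefficient of dx ∧ dy: ∂f_2/∂x - ∂f_1/∂y = ∂(x*y)/∂x - ∂(y*(-3*x - y))/∂y = 3*x + 3*y
Assembling: d(omega) = (3*x + 3*y) dx ∧ dy.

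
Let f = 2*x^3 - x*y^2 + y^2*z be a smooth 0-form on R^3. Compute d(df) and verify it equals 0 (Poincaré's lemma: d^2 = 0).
d(df) = 0

Step 1: df = sum_i (∂f/∂x_i) dx_i = (6*x^2 - y^2) dx + (2*y*(-x + z)) dy + (y^2) dz.
Step 2: Apply d again. Using the 1-form formula, the coefficient of dx ∧ dy in d(df) is ∂^2 f/∂x ∂y - ∂^2 f/∂y ∂x = (-2*y) - (-2*y) = 0 (equality of mixed partials for smooth f).
Similarly for dx ∧ dz and dy ∧ dz — all coefficients vanish. So d(df) = 0.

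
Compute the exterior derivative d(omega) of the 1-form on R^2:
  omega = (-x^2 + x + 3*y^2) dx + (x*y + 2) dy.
d(omega) = (-5*y) dx ∧ dy

For a 1-form omega = sum_i f_i dx_i, the exterior derivative is
  d(omega) = sum_{i < j} (∂f_j/∂x_i - ∂f_i/∂x_j) dx_i ∧ dx_j.
  coefficient of dx ∧ dy: ∂f_2/∂x - ∂f_1/∂y = ∂(x*y + 2)/∂x - ∂(-x^2 + x + 3*y^2)/∂y = -5*y
Assembling: d(omega) = (-5*y) dx ∧ dy.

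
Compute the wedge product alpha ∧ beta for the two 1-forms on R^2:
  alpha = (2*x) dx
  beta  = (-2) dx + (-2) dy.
alpha ∧ beta = (-4*x) dx ∧ dy

Distribute the wedge, using dx_i ∧ dx_j = -dx_j ∧ dx_i and dx_i ∧ dx_i = 0. For each pair (i, j) with i < j, the coefficient of dx_i ∧ dx_j in alpha ∧ beta is (alpha_i * beta_j - alpha_j * beta_i). Collecting: alpha ∧ beta = (-4*x) dx ∧ dy.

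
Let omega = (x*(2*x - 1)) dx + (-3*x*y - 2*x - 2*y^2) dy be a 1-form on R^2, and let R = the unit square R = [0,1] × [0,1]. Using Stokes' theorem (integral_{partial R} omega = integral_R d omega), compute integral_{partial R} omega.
integral_(partial R) omega = -7/2

Stokes: integral_partial_R omega = integral_R d omega with d omega = (∂Q/∂x - ∂P/∂y) dx ∧ dy.
  ∂Q/∂x = -3*y - 2
  ∂P/∂y = 0
  integrand = ∂Q/∂x - ∂P/∂y = -3*y - 2.
Integrating over R: integral_0^1 integral_0^1 (-3*y - 2) dx dy = -7/2.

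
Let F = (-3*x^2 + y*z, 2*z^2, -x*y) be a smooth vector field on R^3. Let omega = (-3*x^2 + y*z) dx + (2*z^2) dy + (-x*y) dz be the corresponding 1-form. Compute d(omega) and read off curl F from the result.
d(omega) = (-x - 4*z) dy ∧ dz + (2*y) dz ∧ dx + (-z) dx ∧ dy; curl F = (-x - 4*z, 2*y, -z)

d omega = sum_{i<j} (∂f_j/∂x_i - ∂f_i/∂x_j) dx_i ∧ dx_j. Under the identification (dy ∧ dz, dz ∧ dx, dx ∧ dy) ↔ (e_x, e_y, e_z), the coefficients are exactly the components of curl F. Compute:
  ∂R/∂y - ∂Q/∂z = (-x) - (4*z) = -x - 4*z
  ∂P/∂z - ∂R/∂x = (y) - (-y) = 2*y
  ∂Q/∂x - ∂P/∂y = (0) - (z) = -z.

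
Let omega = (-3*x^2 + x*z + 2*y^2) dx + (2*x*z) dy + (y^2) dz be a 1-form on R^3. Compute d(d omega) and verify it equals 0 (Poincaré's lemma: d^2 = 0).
d(d omega) = 0

Step 1: d omega = sum_{i<j} (∂f_j/∂x_i - ∂f_i/∂x_j) dx_i ∧ dx_j:
  coeff of dx ∧ dy: -4*y + 2*z
  coeff of dx ∧ dz: -x
  coeff of dy ∧ dz: -2*x + 2*y
Step 2: Apply d again to each 2-form coefficient. The only possible 3-form in R^3 is dx ∧ dy ∧ dz, with coefficient
  ∂(coeff of dy∧dz)/∂x - ∂(coeff of dx∧dz)/∂y + ∂(coeff of dx∧dy)/∂z
  = ∂/∂x (-2*x + 2*y) - ∂/∂y (-x) + ∂/∂z (-4*y + 2*z).
Each of these terms simplifies to sums of mixed partials that cancel in pairs. The result is 0 (by equality of mixed partials for smooth functions — Schwarz / Clairaut).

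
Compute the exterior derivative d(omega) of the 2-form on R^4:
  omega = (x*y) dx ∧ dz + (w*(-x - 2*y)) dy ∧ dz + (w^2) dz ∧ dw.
d(omega) = (-w - x) dx ∧ dy ∧ dz + (-x - 2*y) dy ∧ dz ∧ dw

For a 2-form omega = sum_{i<j} g_{ij} dx_i ∧ dx_j, the exterior derivative is
  d(omega) = sum_{i<j} d(g_{ij}) ∧ dx_i ∧ dx_j = sum_{i<j, k} (∂g_{ij}/∂x_k) dx_k ∧ dx_i ∧ dx_j.
Expand each term, using dx_k ∧ dx_i ∧ dx_j = sgn(permutation) dx_{(a)} ∧ dx_{(b)} ∧ dx_{(c)} with (a < b < c) sorted:
  d(x*y) includes (∂/∂y)(x*y) dy = (x) dy, which multiplied by dx ∧ dz gives (-x) dx ∧ dy ∧ dz
  d(w*(-x - 2*y)) includes (∂/∂x)(w*(-x - 2*y)) dx = (-w) dx, which multiplied by dy ∧ dz gives (-w) dx ∧ dy ∧ dz
  d(w*(-x - 2*y)) includes (∂/∂w)(w*(-x - 2*y)) dw = (-x - 2*y) dw, which multiplied by dy ∧ dz gives (-x - 2*y) dy ∧ dz ∧ dw
Collecting like 3-forms: d(omega) = (-w - x) dx ∧ dy ∧ dz + (-x - 2*y) dy ∧ dz ∧ dw.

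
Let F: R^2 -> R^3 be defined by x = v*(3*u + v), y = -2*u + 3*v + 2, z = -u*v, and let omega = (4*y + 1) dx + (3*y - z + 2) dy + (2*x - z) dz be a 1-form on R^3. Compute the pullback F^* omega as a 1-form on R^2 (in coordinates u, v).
F^* omega = (-7*u*v^2 - 26*u*v + 12*u - 2*v^3 + 36*v^2 + 9*v - 16) du + (-7*u^2*v - 24*u^2 - 2*u*v^2 + 23*u*v + 9*u + 24*v^2 + 45*v + 24) dv

Using F^*(f dg) = (f ∘ F) d(g ∘ F), substitute each coordinate x_i by F_i(u, v) in f_i, and replace dx_i by d F_i = (∂F_i/∂u) du + (∂F_i/∂v) dv.
  For the x component: f_1(F) = -8*u + 12*v + 9; d F_1 = (3*v) du + (3*u + 2*v) dv
  For the y component: f_2(F) = u*v - 6*u + 9*v + 8; d F_2 = (-2) du + (3) dv
  For the z component: f_3(F) = v*(7*u + 2*v); d F_3 = (-v) du + (-u) dv
Combining and collecting du, dv coefficients:
  coeff of du: -7*u*v^2 - 26*u*v + 12*u - 2*v^3 + 36*v^2 + 9*v - 16
  coeff of dv: -7*u^2*v - 24*u^2 - 2*u*v^2 + 23*u*v + 9*u + 24*v^2 + 45*v + 24
F^* omega = (-7*u*v^2 - 26*u*v + 12*u - 2*v^3 + 36*v^2 + 9*v - 16) du + (-7*u^2*v - 24*u^2 - 2*u*v^2 + 23*u*v + 9*u + 24*v^2 + 45*v + 24) dv.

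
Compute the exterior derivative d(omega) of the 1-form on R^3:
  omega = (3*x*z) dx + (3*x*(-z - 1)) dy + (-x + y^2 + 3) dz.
d(omega) = (-3*z - 3) dx ∧ dy + (-3*x - 1) dx ∧ dz + (3*x + 2*y) dy ∧ dz

For a 1-form omega = sum_i f_i dx_i, the exterior derivative is
  d(omega) = sum_{i < j} (∂f_j/∂x_i - ∂f_i/∂x_j) dx_i ∧ dx_j.
  coefficient of dx ∧ dy: ∂f_2/∂x - ∂f_1/∂y = ∂(3*x*(-z - 1))/∂x - ∂(3*x*z)/∂y = -3*z - 3
  coefficient of dx ∧ dz: ∂f_3/∂x - ∂f_1/∂z = ∂(-x + y^2 + 3)/∂x - ∂(3*x*z)/∂z = -3*x - 1
  coefficient of dy ∧ dz: ∂f_3/∂y - ∂f_2/∂z = ∂(-x + y^2 + 3)/∂y - ∂(3*x*(-z - 1))/∂z = 3*x + 2*y
Assembling: d(omega) = (-3*z - 3) dx ∧ dy + (-3*x - 1) dx ∧ dz + (3*x + 2*y) dy ∧ dz.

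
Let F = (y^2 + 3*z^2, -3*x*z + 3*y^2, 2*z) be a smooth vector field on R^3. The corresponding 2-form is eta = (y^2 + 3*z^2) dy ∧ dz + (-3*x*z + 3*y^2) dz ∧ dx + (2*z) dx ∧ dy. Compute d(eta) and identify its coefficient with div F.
d(eta) = (6*y + 2) dx ∧ dy ∧ dz; div F = 6*y + 2

For a 2-form in R^3 of the form above, applying d gives a 3-form with coefficient ∂P/∂x + ∂Q/∂y + ∂R/∂z:
  ∂P/∂x = 0
  ∂Q/∂y = 6*y
  ∂R/∂z = 2
Sum = 6*y + 2, which is exactly div F.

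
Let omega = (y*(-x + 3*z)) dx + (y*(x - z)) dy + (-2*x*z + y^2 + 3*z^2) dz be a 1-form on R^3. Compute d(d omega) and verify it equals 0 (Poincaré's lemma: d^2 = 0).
d(d omega) = 0

Step 1: d omega = sum_{i<j} (∂f_j/∂x_i - ∂f_i/∂x_j) dx_i ∧ dx_j:
  coeff of dx ∧ dy: x + y - 3*z
  coeff of dx ∧ dz: -3*y - 2*z
  coeff of dy ∧ dz: 3*y
Step 2: Apply d again to each 2-form coefficient. The only possible 3-form in R^3 is dx ∧ dy ∧ dz, with coefficient
  ∂(coeff of dy∧dz)/∂x - ∂(coeff of dx∧dz)/∂y + ∂(coeff of dx∧dy)/∂z
  = ∂/∂x (3*y) - ∂/∂y (-3*y - 2*z) + ∂/∂z (x + y - 3*z).
Each of these terms simplifies to sums of mixed partials that cancel in pairs. The result is 0 (by equality of mixed partials for smooth functions — Schwarz / Clairaut).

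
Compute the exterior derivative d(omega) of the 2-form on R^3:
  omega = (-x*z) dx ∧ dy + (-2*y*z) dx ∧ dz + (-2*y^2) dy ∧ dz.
d(omega) = (-x + 2*z) dx ∧ dy ∧ dz

For a 2-form omega = sum_{i<j} g_{ij} dx_i ∧ dx_j, the exterior derivative is
  d(omega) = sum_{i<j} d(g_{ij}) ∧ dx_i ∧ dx_j = sum_{i<j, k} (∂g_{ij}/∂x_k) dx_k ∧ dx_i ∧ dx_j.
Expand each term, using dx_k ∧ dx_i ∧ dx_j = sgn(permutation) dx_{(a)} ∧ dx_{(b)} ∧ dx_{(c)} with (a < b < c) sorted:
  d(-x*z) includes (∂/∂z)(-x*z) dz = (-x) dz, which multiplied by dx ∧ dy gives (-x) dx ∧ dy ∧ dz
  d(-2*y*z) includes (∂/∂y)(-2*y*z) dy = (-2*z) dy, which multiplied by dx ∧ dz gives (2*z) dx ∧ dy ∧ dz
Collecting like 3-forms: d(omega) = (-x + 2*z) dx ∧ dy ∧ dz.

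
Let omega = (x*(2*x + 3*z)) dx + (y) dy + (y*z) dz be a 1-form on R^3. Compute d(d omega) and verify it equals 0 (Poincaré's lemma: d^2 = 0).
d(d omega) = 0

Step 1: d omega = sum_{i<j} (∂f_j/∂x_i - ∂f_i/∂x_j) dx_i ∧ dx_j:
  coeff of dx ∧ dy: 0
  coeff of dx ∧ dz: -3*x
  coeff of dy ∧ dz: z
Step 2: Apply d again to each 2-form coefficient. The only possible 3-form in R^3 is dx ∧ dy ∧ dz, with coefficient
  ∂(coeff of dy∧dz)/∂x - ∂(coeff of dx∧dz)/∂y + ∂(coeff of dx∧dy)/∂z
  = ∂/∂x (z) - ∂/∂y (-3*x) + ∂/∂z (0).
Each of these terms simplifies to sums of mixed partials that cancel in pairs. The result is 0 (by equality of mixed partials for smooth functions — Schwarz / Clairaut).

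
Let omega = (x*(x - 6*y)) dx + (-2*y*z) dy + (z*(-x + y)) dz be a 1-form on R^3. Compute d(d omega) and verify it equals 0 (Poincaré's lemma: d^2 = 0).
d(d omega) = 0

Step 1: d omega = sum_{i<j} (∂f_j/∂x_i - ∂f_i/∂x_j) dx_i ∧ dx_j:
  coeff of dx ∧ dy: 6*x
  coeff of dx ∧ dz: -z
  coeff of dy ∧ dz: 2*y + z
Step 2: Apply d again to each 2-form coefficient. The only possible 3-form in R^3 is dx ∧ dy ∧ dz, with coefficient
  ∂(coeff of dy∧dz)/∂x - ∂(coeff of dx∧dz)/∂y + ∂(coeff of dx∧dy)/∂z
  = ∂/∂x (2*y + z) - ∂/∂y (-z) + ∂/∂z (6*x).
Each of these terms simplifies to sums of mixed partials that cancel in pairs. The result is 0 (by equality of mixed partials for smooth functions — Schwarz / Clairaut).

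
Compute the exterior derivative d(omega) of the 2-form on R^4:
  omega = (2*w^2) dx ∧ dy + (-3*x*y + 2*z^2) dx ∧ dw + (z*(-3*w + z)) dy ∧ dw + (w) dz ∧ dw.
d(omega) = (4*w + 3*x) dx ∧ dy ∧ dw + (-4*z) dx ∧ dz ∧ dw + (3*w - 2*z) dy ∧ dz ∧ dw

For a 2-form omega = sum_{i<j} g_{ij} dx_i ∧ dx_j, the exterior derivative is
  d(omega) = sum_{i<j} d(g_{ij}) ∧ dx_i ∧ dx_j = sum_{i<j, k} (∂g_{ij}/∂x_k) dx_k ∧ dx_i ∧ dx_j.
Expand each term, using dx_k ∧ dx_i ∧ dx_j = sgn(permutation) dx_{(a)} ∧ dx_{(b)} ∧ dx_{(c)} with (a < b < c) sorted:
  d(2*w^2) includes (∂/∂w)(2*w^2) dw = (4*w) dw, which multiplied by dx ∧ dy gives (4*w) dx ∧ dy ∧ dw
  d(-3*x*y + 2*z^2) includes (∂/∂y)(-3*x*y + 2*z^2) dy = (-3*x) dy, which multiplied by dx ∧ dw gives (3*x) dx ∧ dy ∧ dw
  d(-3*x*y + 2*z^2) includes (∂/∂z)(-3*x*y + 2*z^2) dz = (4*z) dz, which multiplied by dx ∧ dw gives (-4*z) dx ∧ dz ∧ dw
  d(z*(-3*w + z)) includes (∂/∂z)(z*(-3*w + z)) dz = (-3*w + 2*z) dz, which multiplied by dy ∧ dw gives (3*w - 2*z) dy ∧ dz ∧ dw
Collecting like 3-forms: d(omega) = (4*w + 3*x) dx ∧ dy ∧ dw + (-4*z) dx ∧ dz ∧ dw + (3*w - 2*z) dy ∧ dz ∧ dw.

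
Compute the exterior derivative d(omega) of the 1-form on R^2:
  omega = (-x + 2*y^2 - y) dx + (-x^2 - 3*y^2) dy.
d(omega) = (-2*x - 4*y + 1) dx ∧ dy

For a 1-form omega = sum_i f_i dx_i, the exterior derivative is
  d(omega) = sum_{i < j} (∂f_j/∂x_i - ∂f_i/∂x_j) dx_i ∧ dx_j.
  coefficient of dx ∧ dy: ∂f_2/∂x - ∂f_1/∂y = ∂(-x^2 - 3*y^2)/∂x - ∂(-x + 2*y^2 - y)/∂y = -2*x - 4*y + 1
Assembling: d(omega) = (-2*x - 4*y + 1) dx ∧ dy.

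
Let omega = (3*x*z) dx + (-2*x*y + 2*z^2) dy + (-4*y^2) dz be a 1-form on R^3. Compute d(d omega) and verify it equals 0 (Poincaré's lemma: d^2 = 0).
d(d omega) = 0

Step 1: d omega = sum_{i<j} (∂f_j/∂x_i - ∂f_i/∂x_j) dx_i ∧ dx_j:
  coeff of dx ∧ dy: -2*y
  coeff of dx ∧ dz: -3*x
  coeff of dy ∧ dz: -8*y - 4*z
Step 2: Apply d again to each 2-form coefficient. The only possible 3-form in R^3 is dx ∧ dy ∧ dz, with coefficient
  ∂(coeff of dy∧dz)/∂x - ∂(coeff of dx∧dz)/∂y + ∂(coeff of dx∧dy)/∂z
  = ∂/∂x (-8*y - 4*z) - ∂/∂y (-3*x) + ∂/∂z (-2*y).
Each of these terms simplifies to sums of mixed partials that cancel in pairs. The result is 0 (by equality of mixed partials for smooth functions — Schwarz / Clairaut).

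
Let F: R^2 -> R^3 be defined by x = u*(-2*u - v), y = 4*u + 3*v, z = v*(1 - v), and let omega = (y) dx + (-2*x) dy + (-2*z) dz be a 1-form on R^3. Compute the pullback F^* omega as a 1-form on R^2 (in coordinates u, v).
F^* omega = (v*(-8*u - 3*v)) du + (8*u^2 + 3*u*v - 4*v^3 + 6*v^2 - 2*v) dv

Using F^*(f dg) = (f ∘ F) d(g ∘ F), substitute each coordinate x_i by F_i(u, v) in f_i, and replace dx_i by d F_i = (∂F_i/∂u) du + (∂F_i/∂v) dv.
  For the x component: f_1(F) = 4*u + 3*v; d F_1 = (-4*u - v) du + (-u) dv
  For the y component: f_2(F) = 2*u*(2*u + v); d F_2 = (4) du + (3) dv
  For the z component: f_3(F) = 2*v*(v - 1); d F_3 = (0) du + (1 - 2*v) dv
Combining and collecting du, dv coefficients:
  coeff of du: v*(-8*u - 3*v)
  coeff of dv: 8*u^2 + 3*u*v - 4*v^3 + 6*v^2 - 2*v
F^* omega = (v*(-8*u - 3*v)) du + (8*u^2 + 3*u*v - 4*v^3 + 6*v^2 - 2*v) dv.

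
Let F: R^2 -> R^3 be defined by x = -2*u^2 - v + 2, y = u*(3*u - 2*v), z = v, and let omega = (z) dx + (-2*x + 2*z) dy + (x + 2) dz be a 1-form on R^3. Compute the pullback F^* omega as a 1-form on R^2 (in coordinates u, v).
F^* omega = (24*u^3 - 8*u^2*v + 20*u*v - 24*u - 8*v^2 + 8*v) du + (-8*u^3 - 2*u^2 - 8*u*v + 8*u - 2*v + 4) dv

Using F^*(f dg) = (f ∘ F) d(g ∘ F), substitute each coordinate x_i by F_i(u, v) in f_i, and replace dx_i by d F_i = (∂F_i/∂u) du + (∂F_i/∂v) dv.
  For the x component: f_1(F) = v; d F_1 = (-4*u) du + (-1) dv
  For the y component: f_2(F) = 4*u^2 + 4*v - 4; d F_2 = (6*u - 2*v) du + (-2*u) dv
  For the z component: f_3(F) = -2*u^2 - v + 4; d F_3 = (0) du + (1) dv
Combining and collecting du, dv coefficients:
  coeff of du: 24*u^3 - 8*u^2*v + 20*u*v - 24*u - 8*v^2 + 8*v
  coeff of dv: -8*u^3 - 2*u^2 - 8*u*v + 8*u - 2*v + 4
F^* omega = (24*u^3 - 8*u^2*v + 20*u*v - 24*u - 8*v^2 + 8*v) du + (-8*u^3 - 2*u^2 - 8*u*v + 8*u - 2*v + 4) dv.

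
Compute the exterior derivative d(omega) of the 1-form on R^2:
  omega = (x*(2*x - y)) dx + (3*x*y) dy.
d(omega) = (x + 3*y) dx ∧ dy

For a 1-form omega = sum_i f_i dx_i, the exterior derivative is
  d(omega) = sum_{i < j} (∂f_j/∂x_i - ∂f_i/∂x_j) dx_i ∧ dx_j.
  coefficient of dx ∧ dy: ∂f_2/∂x - ∂f_1/∂y = ∂(3*x*y)/∂x - ∂(x*(2*x - y))/∂y = x + 3*y
Assembling: d(omega) = (x + 3*y) dx ∧ dy.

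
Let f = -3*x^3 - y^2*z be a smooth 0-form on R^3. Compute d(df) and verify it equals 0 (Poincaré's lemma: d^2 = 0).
d(df) = 0

Step 1: df = sum_i (∂f/∂x_i) dx_i = (-9*x^2) dx + (-2*y*z) dy + (-y^2) dz.
Step 2: Apply d again. Using the 1-form formula, the coefficient of dx ∧ dy in d(df) is ∂^2 f/∂x ∂y - ∂^2 f/∂y ∂x = (0) - (0) = 0 (equality of mixed partials for smooth f).
Similarly for dx ∧ dz and dy ∧ dz — all coefficients vanish. So d(df) = 0.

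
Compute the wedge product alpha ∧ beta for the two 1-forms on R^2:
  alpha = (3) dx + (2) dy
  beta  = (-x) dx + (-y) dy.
alpha ∧ beta = (2*x - 3*y) dx ∧ dy

Distribute the wedge, using dx_i ∧ dx_j = -dx_j ∧ dx_i and dx_i ∧ dx_i = 0. For each pair (i, j) with i < j, the coefficient of dx_i ∧ dx_j in alpha ∧ beta is (alpha_i * beta_j - alpha_j * beta_i). Collecting: alpha ∧ beta = (2*x - 3*y) dx ∧ dy.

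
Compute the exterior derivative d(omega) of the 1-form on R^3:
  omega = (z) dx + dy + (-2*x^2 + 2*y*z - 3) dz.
d(omega) = (-4*x - 1) dx ∧ dz + (2*z) dy ∧ dz

For a 1-form omega = sum_i f_i dx_i, the exterior derivative is
  d(omega) = sum_{i < j} (∂f_j/∂x_i - ∂f_i/∂x_j) dx_i ∧ dx_j.
  coefficient of dx ∧ dz: ∂f_3/∂x - ∂f_1/∂z = ∂(-2*x^2 + 2*y*z - 3)/∂x - ∂(z)/∂z = -4*x - 1
  coefficient of dy ∧ dz: ∂f_3/∂y - ∂f_2/∂z = ∂(-2*x^2 + 2*y*z - 3)/∂y - ∂(1)/∂z = 2*z
Assembling: d(omega) = (-4*x - 1) dx ∧ dz + (2*z) dy ∧ dz.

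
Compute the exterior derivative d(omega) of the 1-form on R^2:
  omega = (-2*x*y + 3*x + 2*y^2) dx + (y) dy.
d(omega) = (2*x - 4*y) dx ∧ dy

For a 1-form omega = sum_i f_i dx_i, the exterior derivative is
  d(omega) = sum_{i < j} (∂f_j/∂x_i - ∂f_i/∂x_j) dx_i ∧ dx_j.
  coefficient of dx ∧ dy: ∂f_2/∂x - ∂f_1/∂y = ∂(y)/∂x - ∂(-2*x*y + 3*x + 2*y^2)/∂y = 2*x - 4*y
Assembling: d(omega) = (2*x - 4*y) dx ∧ dy.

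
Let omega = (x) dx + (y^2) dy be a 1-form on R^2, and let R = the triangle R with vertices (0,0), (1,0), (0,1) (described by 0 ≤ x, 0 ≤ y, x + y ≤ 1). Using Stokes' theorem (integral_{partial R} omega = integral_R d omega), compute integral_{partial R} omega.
integral_(partial R) omega = 0

Stokes: integral_partial_R omega = integral_R d omega with d omega = (∂Q/∂x - ∂P/∂y) dx ∧ dy.
  ∂Q/∂x = 0
  ∂P/∂y = 0
  integrand = ∂Q/∂x - ∂P/∂y = 0.
Integrating over R: integral_0^1 integral_0^{1-x} (0) dy dx = 0.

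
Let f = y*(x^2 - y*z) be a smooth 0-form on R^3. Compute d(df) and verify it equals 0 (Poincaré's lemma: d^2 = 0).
d(df) = 0

Step 1: df = sum_i (∂f/∂x_i) dx_i = (2*x*y) dx + (x^2 - 2*y*z) dy + (-y^2) dz.
Step 2: Apply d again. Using the 1-form formula, the coefficient of dx ∧ dy in d(df) is ∂^2 f/∂x ∂y - ∂^2 f/∂y ∂x = (2*x) - (2*x) = 0 (equality of mixed partials for smooth f).
Similarly for dx ∧ dz and dy ∧ dz — all coefficients vanish. So d(df) = 0.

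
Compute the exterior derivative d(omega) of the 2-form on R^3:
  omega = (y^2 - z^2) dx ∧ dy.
d(omega) = (-2*z) dx ∧ dy ∧ dz

For a 2-form omega = sum_{i<j} g_{ij} dx_i ∧ dx_j, the exterior derivative is
  d(omega) = sum_{i<j} d(g_{ij}) ∧ dx_i ∧ dx_j = sum_{i<j, k} (∂g_{ij}/∂x_k) dx_k ∧ dx_i ∧ dx_j.
Expand each term, using dx_k ∧ dx_i ∧ dx_j = sgn(permutation) dx_{(a)} ∧ dx_{(b)} ∧ dx_{(c)} with (a < b < c) sorted:
  d(y^2 - z^2) includes (∂/∂z)(y^2 - z^2) dz = (-2*z) dz, which multiplied by dx ∧ dy gives (-2*z) dx ∧ dy ∧ dz
Collecting like 3-forms: d(omega) = (-2*z) dx ∧ dy ∧ dz.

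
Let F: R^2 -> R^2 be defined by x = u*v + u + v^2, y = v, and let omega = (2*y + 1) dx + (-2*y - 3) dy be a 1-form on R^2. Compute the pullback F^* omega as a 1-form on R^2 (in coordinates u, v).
F^* omega = (2*v^2 + 3*v + 1) du + (2*u*v + u + 4*v^2 - 3) dv

Using F^*(f dg) = (f ∘ F) d(g ∘ F), substitute each coordinate x_i by F_i(u, v) in f_i, and replace dx_i by d F_i = (∂F_i/∂u) du + (∂F_i/∂v) dv.
  For the x component: f_1(F) = 2*v + 1; d F_1 = (v + 1) du + (u + 2*v) dv
  For the y component: f_2(F) = -2*v - 3; d F_2 = (0) du + (1) dv
Combining and collecting du, dv coefficients:
  coeff of du: 2*v^2 + 3*v + 1
  coeff of dv: 2*u*v + u + 4*v^2 - 3
F^* omega = (2*v^2 + 3*v + 1) du + (2*u*v + u + 4*v^2 - 3) dv.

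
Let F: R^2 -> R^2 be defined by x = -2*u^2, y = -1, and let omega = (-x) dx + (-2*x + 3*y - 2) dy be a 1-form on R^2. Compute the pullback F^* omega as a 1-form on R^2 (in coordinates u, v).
F^* omega = (-8*u^3) du

Using F^*(f dg) = (f ∘ F) d(g ∘ F), substitute each coordinate x_i by F_i(u, v) in f_i, and replace dx_i by d F_i = (∂F_i/∂u) du + (∂F_i/∂v) dv.
  For the x component: f_1(F) = 2*u^2; d F_1 = (-4*u) du + (0) dv
  For the y component: f_2(F) = 4*u^2 - 5; d F_2 = (0) du + (0) dv
Combining and collecting du, dv coefficients:
  coeff of du: -8*u^3
  coeff of dv: 0
F^* omega = (-8*u^3) du.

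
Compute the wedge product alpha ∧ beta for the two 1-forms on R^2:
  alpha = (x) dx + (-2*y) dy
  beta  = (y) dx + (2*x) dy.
alpha ∧ beta = (2*x^2 + 2*y^2) dx ∧ dy

Distribute the wedge, using dx_i ∧ dx_j = -dx_j ∧ dx_i and dx_i ∧ dx_i = 0. For each pair (i, j) with i < j, the coefficient of dx_i ∧ dx_j in alpha ∧ beta is (alpha_i * beta_j - alpha_j * beta_i). Collecting: alpha ∧ beta = (2*x^2 + 2*y^2) dx ∧ dy.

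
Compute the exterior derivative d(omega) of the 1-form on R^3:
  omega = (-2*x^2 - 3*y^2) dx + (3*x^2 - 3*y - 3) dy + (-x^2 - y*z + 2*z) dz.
d(omega) = (6*x + 6*y) dx ∧ dy + (-2*x) dx ∧ dz + (-z) dy ∧ dz

For a 1-form omega = sum_i f_i dx_i, the exterior derivative is
  d(omega) = sum_{i < j} (∂f_j/∂x_i - ∂f_i/∂x_j) dx_i ∧ dx_j.
  coefficient of dx ∧ dy: ∂f_2/∂x - ∂f_1/∂y = ∂(3*x^2 - 3*y - 3)/∂x - ∂(-2*x^2 - 3*y^2)/∂y = 6*x + 6*y
  coefficient of dx ∧ dz: ∂f_3/∂x - ∂f_1/∂z = ∂(-x^2 - y*z + 2*z)/∂x - ∂(-2*x^2 - 3*y^2)/∂z = -2*x
  coefficient of dy ∧ dz: ∂f_3/∂y - ∂f_2/∂z = ∂(-x^2 - y*z + 2*z)/∂y - ∂(3*x^2 - 3*y - 3)/∂z = -z
Assembling: d(omega) = (6*x + 6*y) dx ∧ dy + (-2*x) dx ∧ dz + (-z) dy ∧ dz.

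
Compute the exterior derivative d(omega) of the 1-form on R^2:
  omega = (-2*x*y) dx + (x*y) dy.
d(omega) = (2*x + y) dx ∧ dy

For a 1-form omega = sum_i f_i dx_i, the exterior derivative is
  d(omega) = sum_{i < j} (∂f_j/∂x_i - ∂f_i/∂x_j) dx_i ∧ dx_j.
  coefficient of dx ∧ dy: ∂f_2/∂x - ∂f_1/∂y = ∂(x*y)/∂x - ∂(-2*x*y)/∂y = 2*x + y
Assembling: d(omega) = (2*x + y) dx ∧ dy.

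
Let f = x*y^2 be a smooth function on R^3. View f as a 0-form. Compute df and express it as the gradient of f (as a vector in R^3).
df = (y^2) dx + (2*x*y) dy + (0) dz; grad f = (y^2, 2*x*y, 0)

For a 0-form f, d f = (∂f/∂x) dx + (∂f/∂y) dy + (∂f/∂z) dz. The components of the vector representation are exactly the entries of grad f in Cartesian coordinates:
  ∂f/∂x = y^2
  ∂f/∂y = 2*x*y
  ∂f/∂z = 0.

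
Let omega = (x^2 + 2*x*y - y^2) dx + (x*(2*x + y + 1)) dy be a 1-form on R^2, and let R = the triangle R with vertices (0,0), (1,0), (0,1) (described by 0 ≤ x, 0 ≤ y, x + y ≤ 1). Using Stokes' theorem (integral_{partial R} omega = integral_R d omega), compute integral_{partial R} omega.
integral_(partial R) omega = 4/3

Stokes: integral_partial_R omega = integral_R d omega with d omega = (∂Q/∂x - ∂P/∂y) dx ∧ dy.
  ∂Q/∂x = 4*x + y + 1
  ∂P/∂y = 2*x - 2*y
  integrand = ∂Q/∂x - ∂P/∂y = 2*x + 3*y + 1.
Integrating over R: integral_0^1 integral_0^{1-x} (2*x + 3*y + 1) dy dx = 4/3.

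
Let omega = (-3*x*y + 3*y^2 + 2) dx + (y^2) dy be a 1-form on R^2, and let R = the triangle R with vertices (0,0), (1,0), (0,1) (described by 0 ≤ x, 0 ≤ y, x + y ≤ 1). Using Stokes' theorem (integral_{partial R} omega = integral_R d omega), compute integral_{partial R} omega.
integral_(partial R) omega = -1/2

Stokes: integral_partial_R omega = integral_R d omega with d omega = (∂Q/∂x - ∂P/∂y) dx ∧ dy.
  ∂Q/∂x = 0
  ∂P/∂y = -3*x + 6*y
  integrand = ∂Q/∂x - ∂P/∂y = 3*x - 6*y.
Integrating over R: integral_0^1 integral_0^{1-x} (3*x - 6*y) dy dx = -1/2.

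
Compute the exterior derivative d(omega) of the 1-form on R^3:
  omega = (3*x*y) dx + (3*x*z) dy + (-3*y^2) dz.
d(omega) = (-3*x + 3*z) dx ∧ dy + (-3*x - 6*y) dy ∧ dz

For a 1-form omega = sum_i f_i dx_i, the exterior derivative is
  d(omega) = sum_{i < j} (∂f_j/∂x_i - ∂f_i/∂x_j) dx_i ∧ dx_j.
  coefficient of dx ∧ dy: ∂f_2/∂x - ∂f_1/∂y = ∂(3*x*z)/∂x - ∂(3*x*y)/∂y = -3*x + 3*z
  coefficient of dy ∧ dz: ∂f_3/∂y - ∂f_2/∂z = ∂(-3*y^2)/∂y - ∂(3*x*z)/∂z = -3*x - 6*y
Assembling: d(omega) = (-3*x + 3*z) dx ∧ dy + (-3*x - 6*y) dy ∧ dz.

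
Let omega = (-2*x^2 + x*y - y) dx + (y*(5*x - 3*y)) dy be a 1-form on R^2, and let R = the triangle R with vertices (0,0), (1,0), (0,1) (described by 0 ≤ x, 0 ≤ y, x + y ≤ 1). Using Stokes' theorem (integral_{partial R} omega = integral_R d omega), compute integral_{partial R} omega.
integral_(partial R) omega = 7/6

Stokes: integral_partial_R omega = integral_R d omega with d omega = (∂Q/∂x - ∂P/∂y) dx ∧ dy.
  ∂Q/∂x = 5*y
  ∂P/∂y = x - 1
  integrand = ∂Q/∂x - ∂P/∂y = -x + 5*y + 1.
Integrating over R: integral_0^1 integral_0^{1-x} (-x + 5*y + 1) dy dx = 7/6.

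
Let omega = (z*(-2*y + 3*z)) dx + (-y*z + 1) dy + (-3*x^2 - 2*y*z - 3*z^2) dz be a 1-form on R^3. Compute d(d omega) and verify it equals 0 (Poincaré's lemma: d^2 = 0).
d(d omega) = 0

Step 1: d omega = sum_{i<j} (∂f_j/∂x_i - ∂f_i/∂x_j) dx_i ∧ dx_j:
  coeff of dx ∧ dy: 2*z
  coeff of dx ∧ dz: -6*x + 2*y - 6*z
  coeff of dy ∧ dz: y - 2*z
Step 2: Apply d again to each 2-form coefficient. The only possible 3-form in R^3 is dx ∧ dy ∧ dz, with coefficient
  ∂(coeff of dy∧dz)/∂x - ∂(coeff of dx∧dz)/∂y + ∂(coeff of dx∧dy)/∂z
  = ∂/∂x (y - 2*z) - ∂/∂y (-6*x + 2*y - 6*z) + ∂/∂z (2*z).
Each of these terms simplifies to sums of mixed partials that cancel in pairs. The result is 0 (by equality of mixed partials for smooth functions — Schwarz / Clairaut).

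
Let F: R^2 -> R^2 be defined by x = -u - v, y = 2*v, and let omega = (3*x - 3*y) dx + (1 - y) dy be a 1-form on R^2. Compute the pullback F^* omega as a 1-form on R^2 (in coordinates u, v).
F^* omega = (3*u + 9*v) du + (3*u + 5*v + 2) dv

Using F^*(f dg) = (f ∘ F) d(g ∘ F), substitute each coordinate x_i by F_i(u, v) in f_i, and replace dx_i by d F_i = (∂F_i/∂u) du + (∂F_i/∂v) dv.
  For the x component: f_1(F) = -3*u - 9*v; d F_1 = (-1) du + (-1) dv
  For the y component: f_2(F) = 1 - 2*v; d F_2 = (0) du + (2) dv
Combining and collecting du, dv coefficients:
  coeff of du: 3*u + 9*v
  coeff of dv: 3*u + 5*v + 2
F^* omega = (3*u + 9*v) du + (3*u + 5*v + 2) dv.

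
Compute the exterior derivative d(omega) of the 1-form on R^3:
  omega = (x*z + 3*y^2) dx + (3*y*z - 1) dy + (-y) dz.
d(omega) = (-6*y) dx ∧ dy + (-x) dx ∧ dz + (-3*y - 1) dy ∧ dz

For a 1-form omega = sum_i f_i dx_i, the exterior derivative is
  d(omega) = sum_{i < j} (∂f_j/∂x_i - ∂f_i/∂x_j) dx_i ∧ dx_j.
  coefficient of dx ∧ dy: ∂f_2/∂x - ∂f_1/∂y = ∂(3*y*z - 1)/∂x - ∂(x*z + 3*y^2)/∂y = -6*y
  coefficient of dx ∧ dz: ∂f_3/∂x - ∂f_1/∂z = ∂(-y)/∂x - ∂(x*z + 3*y^2)/∂z = -x
  coefficient of dy ∧ dz: ∂f_3/∂y - ∂f_2/∂z = ∂(-y)/∂y - ∂(3*y*z - 1)/∂z = -3*y - 1
Assembling: d(omega) = (-6*y) dx ∧ dy + (-x) dx ∧ dz + (-3*y - 1) dy ∧ dz.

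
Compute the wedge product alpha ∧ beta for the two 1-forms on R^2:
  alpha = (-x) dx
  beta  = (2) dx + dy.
alpha ∧ beta = (-x) dx ∧ dy

Distribute the wedge, using dx_i ∧ dx_j = -dx_j ∧ dx_i and dx_i ∧ dx_i = 0. For each pair (i, j) with i < j, the coefficient of dx_i ∧ dx_j in alpha ∧ beta is (alpha_i * beta_j - alpha_j * beta_i). Collecting: alpha ∧ beta = (-x) dx ∧ dy.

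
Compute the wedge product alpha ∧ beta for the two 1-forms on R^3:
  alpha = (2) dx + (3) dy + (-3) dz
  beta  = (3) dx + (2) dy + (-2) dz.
alpha ∧ beta = (-5) dx ∧ dy + (5) dx ∧ dz

Distribute the wedge, using dx_i ∧ dx_j = -dx_j ∧ dx_i and dx_i ∧ dx_i = 0. For each pair (i, j) with i < j, the coefficient of dx_i ∧ dx_j in alpha ∧ beta is (alpha_i * beta_j - alpha_j * beta_i). Collecting: alpha ∧ beta = (-5) dx ∧ dy + (5) dx ∧ dz.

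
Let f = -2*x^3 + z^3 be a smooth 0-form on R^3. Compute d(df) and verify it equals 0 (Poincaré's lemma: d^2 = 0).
d(df) = 0

Step 1: df = sum_i (∂f/∂x_i) dx_i = (-6*x^2) dx + (0) dy + (3*z^2) dz.
Step 2: Apply d again. Using the 1-form formula, the coefficient of dx ∧ dy in d(df) is ∂^2 f/∂x ∂y - ∂^2 f/∂y ∂x = (0) - (0) = 0 (equality of mixed partials for smooth f).
Similarly for dx ∧ dz and dy ∧ dz — all coefficients vanish. So d(df) = 0.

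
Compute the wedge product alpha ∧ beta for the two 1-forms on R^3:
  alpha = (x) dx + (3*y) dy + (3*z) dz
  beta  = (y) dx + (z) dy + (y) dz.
alpha ∧ beta = (x*z - 3*y^2) dx ∧ dy + (y*(x - 3*z)) dx ∧ dz + (3*y^2 - 3*z^2) dy ∧ dz

Distribute the wedge, using dx_i ∧ dx_j = -dx_j ∧ dx_i and dx_i ∧ dx_i = 0. For each pair (i, j) with i < j, the coefficient of dx_i ∧ dx_j in alpha ∧ beta is (alpha_i * beta_j - alpha_j * beta_i). Collecting: alpha ∧ beta = (x*z - 3*y^2) dx ∧ dy + (y*(x - 3*z)) dx ∧ dz + (3*y^2 - 3*z^2) dy ∧ dz.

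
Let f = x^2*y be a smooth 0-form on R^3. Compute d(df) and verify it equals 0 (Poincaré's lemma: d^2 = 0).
d(df) = 0

Step 1: df = sum_i (∂f/∂x_i) dx_i = (2*x*y) dx + (x^2) dy + (0) dz.
Step 2: Apply d again. Using the 1-form formula, the coefficient of dx ∧ dy in d(df) is ∂^2 f/∂x ∂y - ∂^2 f/∂y ∂x = (2*x) - (2*x) = 0 (equality of mixed partials for smooth f).
Similarly for dx ∧ dz and dy ∧ dz — all coefficients vanish. So d(df) = 0.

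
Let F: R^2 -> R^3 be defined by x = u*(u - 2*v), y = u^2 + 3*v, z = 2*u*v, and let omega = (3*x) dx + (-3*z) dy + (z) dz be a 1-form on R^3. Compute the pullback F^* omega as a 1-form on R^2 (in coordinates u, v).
F^* omega = (2*u*(3*u^2 - 15*u*v + 8*v^2)) du + (2*u*(-3*u^2 + 8*u*v - 9*v)) dv

Using F^*(f dg) = (f ∘ F) d(g ∘ F), substitute each coordinate x_i by F_i(u, v) in f_i, and replace dx_i by d F_i = (∂F_i/∂u) du + (∂F_i/∂v) dv.
  For the x component: f_1(F) = 3*u*(u - 2*v); d F_1 = (2*u - 2*v) du + (-2*u) dv
  For the y component: f_2(F) = -6*u*v; d F_2 = (2*u) du + (3) dv
  For the z component: f_3(F) = 2*u*v; d F_3 = (2*v) du + (2*u) dv
Combining and collecting du, dv coefficients:
  coeff of du: 2*u*(3*u^2 - 15*u*v + 8*v^2)
  coeff of dv: 2*u*(-3*u^2 + 8*u*v - 9*v)
F^* omega = (2*u*(3*u^2 - 15*u*v + 8*v^2)) du + (2*u*(-3*u^2 + 8*u*v - 9*v)) dv.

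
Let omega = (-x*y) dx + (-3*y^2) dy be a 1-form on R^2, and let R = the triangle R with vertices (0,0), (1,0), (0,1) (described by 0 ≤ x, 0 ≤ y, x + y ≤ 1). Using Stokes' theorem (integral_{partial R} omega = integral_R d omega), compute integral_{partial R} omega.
integral_(partial R) omega = 1/6

Stokes: integral_partial_R omega = integral_R d omega with d omega = (∂Q/∂x - ∂P/∂y) dx ∧ dy.
  ∂Q/∂x = 0
  ∂P/∂y = -x
  integrand = ∂Q/∂x - ∂P/∂y = x.
Integrating over R: integral_0^1 integral_0^{1-x} (x) dy dx = 1/6.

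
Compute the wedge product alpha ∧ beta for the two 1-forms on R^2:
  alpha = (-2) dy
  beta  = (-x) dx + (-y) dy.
alpha ∧ beta = (-2*x) dx ∧ dy

Distribute the wedge, using dx_i ∧ dx_j = -dx_j ∧ dx_i and dx_i ∧ dx_i = 0. For each pair (i, j) with i < j, the coefficient of dx_i ∧ dx_j in alpha ∧ beta is (alpha_i * beta_j - alpha_j * beta_i). Collecting: alpha ∧ beta = (-2*x) dx ∧ dy.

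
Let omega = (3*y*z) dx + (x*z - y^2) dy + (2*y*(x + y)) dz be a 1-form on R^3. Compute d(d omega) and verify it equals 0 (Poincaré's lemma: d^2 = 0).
d(d omega) = 0

Step 1: d omega = sum_{i<j} (∂f_j/∂x_i - ∂f_i/∂x_j) dx_i ∧ dx_j:
  coeff of dx ∧ dy: -2*z
  coeff of dx ∧ dz: -y
  coeff of dy ∧ dz: x + 4*y
Step 2: Apply d again to each 2-form coefficient. The only possible 3-form in R^3 is dx ∧ dy ∧ dz, with coefficient
  ∂(coeff of dy∧dz)/∂x - ∂(coeff of dx∧dz)/∂y + ∂(coeff of dx∧dy)/∂z
  = ∂/∂x (x + 4*y) - ∂/∂y (-y) + ∂/∂z (-2*z).
Each of these terms simplifies to sums of mixed partials that cancel in pairs. The result is 0 (by equality of mixed partials for smooth functions — Schwarz / Clairaut).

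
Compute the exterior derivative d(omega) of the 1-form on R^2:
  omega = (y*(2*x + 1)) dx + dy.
d(omega) = (-2*x - 1) dx ∧ dy

For a 1-form omega = sum_i f_i dx_i, the exterior derivative is
  d(omega) = sum_{i < j} (∂f_j/∂x_i - ∂f_i/∂x_j) dx_i ∧ dx_j.
  coefficient of dx ∧ dy: ∂f_2/∂x - ∂f_1/∂y = ∂(1)/∂x - ∂(y*(2*x + 1))/∂y = -2*x - 1
Assembling: d(omega) = (-2*x - 1) dx ∧ dy.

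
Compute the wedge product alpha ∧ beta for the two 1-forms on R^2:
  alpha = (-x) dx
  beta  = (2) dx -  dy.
alpha ∧ beta = (x) dx ∧ dy

Distribute the wedge, using dx_i ∧ dx_j = -dx_j ∧ dx_i and dx_i ∧ dx_i = 0. For each pair (i, j) with i < j, the coefficient of dx_i ∧ dx_j in alpha ∧ beta is (alpha_i * beta_j - alpha_j * beta_i). Collecting: alpha ∧ beta = (x) dx ∧ dy.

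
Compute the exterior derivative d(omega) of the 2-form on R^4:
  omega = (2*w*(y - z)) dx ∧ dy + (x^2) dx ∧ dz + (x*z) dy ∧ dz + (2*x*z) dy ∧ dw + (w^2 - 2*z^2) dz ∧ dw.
d(omega) = (-2*w + z) dx ∧ dy ∧ dz + (2*y) dx ∧ dy ∧ dw + (-2*x) dy ∧ dz ∧ dw

For a 2-form omega = sum_{i<j} g_{ij} dx_i ∧ dx_j, the exterior derivative is
  d(omega) = sum_{i<j} d(g_{ij}) ∧ dx_i ∧ dx_j = sum_{i<j, k} (∂g_{ij}/∂x_k) dx_k ∧ dx_i ∧ dx_j.
Expand each term, using dx_k ∧ dx_i ∧ dx_j = sgn(permutation) dx_{(a)} ∧ dx_{(b)} ∧ dx_{(c)} with (a < b < c) sorted:
  d(2*w*(y - z)) includes (∂/∂z)(2*w*(y - z)) dz = (-2*w) dz, which multiplied by dx ∧ dy gives (-2*w) dx ∧ dy ∧ dz
  d(2*w*(y - z)) includes (∂/∂w)(2*w*(y - z)) dw = (2*y - 2*z) dw, which multiplied by dx ∧ dy gives (2*y - 2*z) dx ∧ dy ∧ dw
  d(x*z) includes (∂/∂x)(x*z) dx = (z) dx, which multiplied by dy ∧ dz gives (z) dx ∧ dy ∧ dz
  d(2*x*z) includes (∂/∂x)(2*x*z) dx = (2*z) dx, which multiplied by dy ∧ dw gives (2*z) dx ∧ dy ∧ dw
  d(2*x*z) includes (∂/∂z)(2*x*z) dz = (2*x) dz, which multiplied by dy ∧ dw gives (-2*x) dy ∧ dz ∧ dw
Collecting like 3-forms: d(omega) = (-2*w + z) dx ∧ dy ∧ dz + (2*y) dx ∧ dy ∧ dw + (-2*x) dy ∧ dz ∧ dw.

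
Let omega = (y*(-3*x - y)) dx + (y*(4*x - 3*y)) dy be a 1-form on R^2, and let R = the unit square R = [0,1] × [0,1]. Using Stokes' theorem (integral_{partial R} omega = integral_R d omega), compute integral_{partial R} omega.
integral_(partial R) omega = 9/2

Stokes: integral_partial_R omega = integral_R d omega with d omega = (∂Q/∂x - ∂P/∂y) dx ∧ dy.
  ∂Q/∂x = 4*y
  ∂P/∂y = -3*x - 2*y
  integrand = ∂Q/∂x - ∂P/∂y = 3*x + 6*y.
Integrating over R: integral_0^1 integral_0^1 (3*x + 6*y) dx dy = 9/2.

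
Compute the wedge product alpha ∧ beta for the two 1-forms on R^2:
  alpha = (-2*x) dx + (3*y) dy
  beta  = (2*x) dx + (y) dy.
alpha ∧ beta = (-8*x*y) dx ∧ dy

Distribute the wedge, using dx_i ∧ dx_j = -dx_j ∧ dx_i and dx_i ∧ dx_i = 0. For each pair (i, j) with i < j, the coefficient of dx_i ∧ dx_j in alpha ∧ beta is (alpha_i * beta_j - alpha_j * beta_i). Collecting: alpha ∧ beta = (-8*x*y) dx ∧ dy.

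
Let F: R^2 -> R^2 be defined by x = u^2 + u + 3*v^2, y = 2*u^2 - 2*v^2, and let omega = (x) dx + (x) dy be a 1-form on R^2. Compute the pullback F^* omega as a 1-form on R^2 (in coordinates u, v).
F^* omega = (6*u^3 + 7*u^2 + 18*u*v^2 + u + 3*v^2) du + (2*v*(u^2 + u + 3*v^2)) dv

Using F^*(f dg) = (f ∘ F) d(g ∘ F), substitute each coordinate x_i by F_i(u, v) in f_i, and replace dx_i by d F_i = (∂F_i/∂u) du + (∂F_i/∂v) dv.
  For the x component: f_1(F) = u^2 + u + 3*v^2; d F_1 = (2*u + 1) du + (6*v) dv
  For the y component: f_2(F) = u^2 + u + 3*v^2; d F_2 = (4*u) du + (-4*v) dv
Combining and collecting du, dv coefficients:
  coeff of du: 6*u^3 + 7*u^2 + 18*u*v^2 + u + 3*v^2
  coeff of dv: 2*v*(u^2 + u + 3*v^2)
F^* omega = (6*u^3 + 7*u^2 + 18*u*v^2 + u + 3*v^2) du + (2*v*(u^2 + u + 3*v^2)) dv.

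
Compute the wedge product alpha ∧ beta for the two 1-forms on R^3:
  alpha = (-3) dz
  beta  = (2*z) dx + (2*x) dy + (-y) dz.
alpha ∧ beta = (6*z) dx ∧ dz + (6*x) dy ∧ dz

Distribute the wedge, using dx_i ∧ dx_j = -dx_j ∧ dx_i and dx_i ∧ dx_i = 0. For each pair (i, j) with i < j, the coefficient of dx_i ∧ dx_j in alpha ∧ beta is (alpha_i * beta_j - alpha_j * beta_i). Collecting: alpha ∧ beta = (6*z) dx ∧ dz + (6*x) dy ∧ dz.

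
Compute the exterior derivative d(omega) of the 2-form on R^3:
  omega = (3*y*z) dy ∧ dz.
d(omega) = 0

For a 2-form omega = sum_{i<j} g_{ij} dx_i ∧ dx_j, the exterior derivative is
  d(omega) = sum_{i<j} d(g_{ij}) ∧ dx_i ∧ dx_j = sum_{i<j, k} (∂g_{ij}/∂x_k) dx_k ∧ dx_i ∧ dx_j.
Expand each term, using dx_k ∧ dx_i ∧ dx_j = sgn(permutation) dx_{(a)} ∧ dx_{(b)} ∧ dx_{(c)} with (a < b < c) sorted:

Collecting like 3-forms: d(omega) = 0.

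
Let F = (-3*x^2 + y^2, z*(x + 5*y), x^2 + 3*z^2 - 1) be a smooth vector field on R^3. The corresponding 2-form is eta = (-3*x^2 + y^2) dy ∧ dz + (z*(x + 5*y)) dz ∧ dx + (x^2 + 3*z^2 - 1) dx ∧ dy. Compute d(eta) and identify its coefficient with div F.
d(eta) = (-6*x + 11*z) dx ∧ dy ∧ dz; div F = -6*x + 11*z

For a 2-form in R^3 of the form above, applying d gives a 3-form with coefficient ∂P/∂x + ∂Q/∂y + ∂R/∂z:
  ∂P/∂x = -6*x
  ∂Q/∂y = 5*z
  ∂R/∂z = 6*z
Sum = -6*x + 11*z, which is exactly div F.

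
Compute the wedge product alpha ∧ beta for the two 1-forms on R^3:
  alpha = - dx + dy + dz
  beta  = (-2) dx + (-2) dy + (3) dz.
alpha ∧ beta = (4) dx ∧ dy + (-1) dx ∧ dz + (5) dy ∧ dz

Distribute the wedge, using dx_i ∧ dx_j = -dx_j ∧ dx_i and dx_i ∧ dx_i = 0. For each pair (i, j) with i < j, the coefficient of dx_i ∧ dx_j in alpha ∧ beta is (alpha_i * beta_j - alpha_j * beta_i). Collecting: alpha ∧ beta = (4) dx ∧ dy + (-1) dx ∧ dz + (5) dy ∧ dz.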